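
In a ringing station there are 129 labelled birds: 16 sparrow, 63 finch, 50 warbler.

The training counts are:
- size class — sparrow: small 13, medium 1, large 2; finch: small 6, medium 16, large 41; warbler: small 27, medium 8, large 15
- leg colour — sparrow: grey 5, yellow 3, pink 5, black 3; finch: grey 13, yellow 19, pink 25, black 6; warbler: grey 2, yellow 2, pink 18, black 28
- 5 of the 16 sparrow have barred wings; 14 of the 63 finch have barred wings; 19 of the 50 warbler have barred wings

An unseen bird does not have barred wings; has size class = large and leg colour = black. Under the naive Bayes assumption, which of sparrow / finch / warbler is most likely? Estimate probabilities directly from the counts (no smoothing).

warbler

sparrow: (16/129) × (2/16) × (3/16) × (11/16) ≈ 0.00199855
finch: (63/129) × (41/63) × (6/63) × (49/63) ≈ 0.0235429
warbler: (50/129) × (15/50) × (28/50) × (31/50) ≈ 0.0403721
Highest score → warbler.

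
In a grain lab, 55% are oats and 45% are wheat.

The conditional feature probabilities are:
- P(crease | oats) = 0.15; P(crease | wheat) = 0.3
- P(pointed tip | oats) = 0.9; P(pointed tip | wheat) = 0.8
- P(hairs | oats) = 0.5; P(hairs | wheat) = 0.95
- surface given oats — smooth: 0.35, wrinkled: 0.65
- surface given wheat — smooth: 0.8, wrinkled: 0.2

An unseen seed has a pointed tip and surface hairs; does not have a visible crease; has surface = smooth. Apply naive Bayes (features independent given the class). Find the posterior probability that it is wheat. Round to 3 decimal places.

0.722

oats: 0.55 × (1−0.15) × 0.9 × 0.5 × 0.35 = 0.07363125
wheat: 0.45 × (1−0.3) × 0.8 × 0.95 × 0.8 = 0.19152
P(wheat | x) = 0.19152 / 0.26515125 ≈ 0.722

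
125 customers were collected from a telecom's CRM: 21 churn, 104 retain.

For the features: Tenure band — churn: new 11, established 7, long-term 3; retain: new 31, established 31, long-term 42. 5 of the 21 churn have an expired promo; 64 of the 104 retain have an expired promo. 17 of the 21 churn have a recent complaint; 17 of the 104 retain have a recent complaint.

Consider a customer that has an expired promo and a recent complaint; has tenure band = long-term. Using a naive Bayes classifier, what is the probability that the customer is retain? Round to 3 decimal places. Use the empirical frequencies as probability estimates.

churn: (21/125) × (3/21) × (5/21) × (17/21) ≈ 0.00462585
retain: (104/125) × (42/104) × (64/104) × (17/104) ≈ 0.0337988
P(retain | x) = 0.0337988 / 0.03842465 ≈ 0.880

0.880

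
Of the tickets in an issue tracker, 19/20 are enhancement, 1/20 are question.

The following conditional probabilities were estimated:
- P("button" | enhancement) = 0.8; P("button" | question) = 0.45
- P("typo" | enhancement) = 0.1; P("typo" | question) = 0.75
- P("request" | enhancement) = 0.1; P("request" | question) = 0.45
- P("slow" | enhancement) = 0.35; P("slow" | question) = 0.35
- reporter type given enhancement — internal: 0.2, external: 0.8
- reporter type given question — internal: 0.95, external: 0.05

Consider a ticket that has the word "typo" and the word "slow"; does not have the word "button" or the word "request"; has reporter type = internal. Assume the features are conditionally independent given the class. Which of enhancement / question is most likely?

enhancement: 0.95 × (1−0.8) × 0.1 × (1−0.1) × 0.35 × 0.2 = 0.001197
question: 0.05 × (1−0.45) × 0.75 × (1−0.45) × 0.35 × 0.95 = 0.003771796875
Highest score → question.

question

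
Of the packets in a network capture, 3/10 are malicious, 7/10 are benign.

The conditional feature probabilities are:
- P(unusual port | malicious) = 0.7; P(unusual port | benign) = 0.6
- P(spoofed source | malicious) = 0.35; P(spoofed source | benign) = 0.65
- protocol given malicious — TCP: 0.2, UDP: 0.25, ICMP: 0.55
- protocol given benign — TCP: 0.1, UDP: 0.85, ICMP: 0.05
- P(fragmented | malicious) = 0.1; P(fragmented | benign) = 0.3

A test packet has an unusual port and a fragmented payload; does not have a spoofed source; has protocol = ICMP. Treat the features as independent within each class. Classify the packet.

malicious: 0.3 × 0.7 × (1−0.35) × 0.55 × 0.1 = 0.0075075
benign: 0.7 × 0.6 × (1−0.65) × 0.05 × 0.3 = 0.002205
Highest score → malicious.

malicious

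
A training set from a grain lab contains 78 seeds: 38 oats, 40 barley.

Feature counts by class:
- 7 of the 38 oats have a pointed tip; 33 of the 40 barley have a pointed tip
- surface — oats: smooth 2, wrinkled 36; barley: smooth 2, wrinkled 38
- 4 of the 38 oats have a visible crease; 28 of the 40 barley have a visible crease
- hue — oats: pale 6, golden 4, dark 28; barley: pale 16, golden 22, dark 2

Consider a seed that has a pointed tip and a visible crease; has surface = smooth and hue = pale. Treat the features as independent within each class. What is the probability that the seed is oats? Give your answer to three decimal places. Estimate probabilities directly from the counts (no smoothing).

0.013

oats: (38/78) × (7/38) × (2/38) × (4/38) × (6/38) ≈ 0.0000785044
barley: (40/78) × (33/40) × (2/40) × (28/40) × (16/40) ≈ 0.00592308
P(oats | x) = 0.0000785044 / 0.0060015844 ≈ 0.013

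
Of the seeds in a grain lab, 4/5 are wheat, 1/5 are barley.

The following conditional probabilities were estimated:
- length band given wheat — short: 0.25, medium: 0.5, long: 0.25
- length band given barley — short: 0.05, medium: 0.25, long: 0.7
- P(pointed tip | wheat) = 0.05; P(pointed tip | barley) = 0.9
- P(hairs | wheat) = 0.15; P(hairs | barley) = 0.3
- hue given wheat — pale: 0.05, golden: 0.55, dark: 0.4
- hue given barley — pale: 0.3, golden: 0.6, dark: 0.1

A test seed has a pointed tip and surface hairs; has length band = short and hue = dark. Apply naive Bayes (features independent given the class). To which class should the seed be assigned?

wheat

wheat: 0.8 × 0.25 × 0.05 × 0.15 × 0.4 = 0.0006
barley: 0.2 × 0.05 × 0.9 × 0.3 × 0.1 = 0.00027
Highest score → wheat.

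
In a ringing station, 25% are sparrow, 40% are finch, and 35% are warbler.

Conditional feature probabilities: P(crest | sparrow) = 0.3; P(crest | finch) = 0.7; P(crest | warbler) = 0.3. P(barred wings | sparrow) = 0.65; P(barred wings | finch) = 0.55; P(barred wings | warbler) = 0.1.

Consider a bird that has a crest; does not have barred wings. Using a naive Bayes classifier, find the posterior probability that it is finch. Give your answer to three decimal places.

0.511

sparrow: 0.25 × 0.3 × (1−0.65) = 0.02625
finch: 0.4 × 0.7 × (1−0.55) = 0.126
warbler: 0.35 × 0.3 × (1−0.1) = 0.0945
P(finch | x) = 0.126 / 0.24675 ≈ 0.511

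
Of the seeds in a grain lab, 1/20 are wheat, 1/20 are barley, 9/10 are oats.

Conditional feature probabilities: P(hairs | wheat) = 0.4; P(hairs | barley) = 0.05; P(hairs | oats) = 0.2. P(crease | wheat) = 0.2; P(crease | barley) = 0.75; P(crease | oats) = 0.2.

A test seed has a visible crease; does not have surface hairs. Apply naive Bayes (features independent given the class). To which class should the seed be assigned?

wheat: 0.05 × (1−0.4) × 0.2 = 0.006
barley: 0.05 × (1−0.05) × 0.75 = 0.035625
oats: 0.9 × (1−0.2) × 0.2 = 0.144
Highest score → oats.

oats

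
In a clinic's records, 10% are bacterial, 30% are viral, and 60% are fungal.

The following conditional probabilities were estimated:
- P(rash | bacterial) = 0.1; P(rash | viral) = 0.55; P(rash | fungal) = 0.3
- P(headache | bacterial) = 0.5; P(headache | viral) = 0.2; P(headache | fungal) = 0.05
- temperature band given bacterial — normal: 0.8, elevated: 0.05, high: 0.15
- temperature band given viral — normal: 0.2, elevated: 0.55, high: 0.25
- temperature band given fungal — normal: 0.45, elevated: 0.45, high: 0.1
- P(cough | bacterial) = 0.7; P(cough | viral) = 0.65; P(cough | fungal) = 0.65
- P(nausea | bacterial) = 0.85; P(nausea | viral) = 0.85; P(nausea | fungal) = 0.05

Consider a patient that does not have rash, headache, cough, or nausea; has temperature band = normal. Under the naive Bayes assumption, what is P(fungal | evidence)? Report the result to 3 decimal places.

0.956

bacterial: 0.1 × (1−0.1) × (1−0.5) × 0.8 × (1−0.7) × (1−0.85) = 0.00162
viral: 0.3 × (1−0.55) × (1−0.2) × 0.2 × (1−0.65) × (1−0.85) = 0.001134
fungal: 0.6 × (1−0.3) × (1−0.05) × 0.45 × (1−0.65) × (1−0.05) = 0.059700375
P(fungal | x) = 0.059700375 / 0.062454375 ≈ 0.956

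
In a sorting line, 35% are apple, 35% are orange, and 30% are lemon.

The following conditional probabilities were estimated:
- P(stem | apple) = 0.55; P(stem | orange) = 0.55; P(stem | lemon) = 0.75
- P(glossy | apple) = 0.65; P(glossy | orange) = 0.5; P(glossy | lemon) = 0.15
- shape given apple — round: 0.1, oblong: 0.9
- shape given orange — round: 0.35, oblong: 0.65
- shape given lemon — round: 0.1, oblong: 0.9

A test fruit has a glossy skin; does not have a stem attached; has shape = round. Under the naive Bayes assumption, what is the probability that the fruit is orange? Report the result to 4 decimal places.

0.7081

apple: 0.35 × (1−0.55) × 0.65 × 0.1 = 0.0102375
orange: 0.35 × (1−0.55) × 0.5 × 0.35 = 0.0275625
lemon: 0.3 × (1−0.75) × 0.15 × 0.1 = 0.001125
P(orange | x) = 0.0275625 / 0.038925 ≈ 0.7081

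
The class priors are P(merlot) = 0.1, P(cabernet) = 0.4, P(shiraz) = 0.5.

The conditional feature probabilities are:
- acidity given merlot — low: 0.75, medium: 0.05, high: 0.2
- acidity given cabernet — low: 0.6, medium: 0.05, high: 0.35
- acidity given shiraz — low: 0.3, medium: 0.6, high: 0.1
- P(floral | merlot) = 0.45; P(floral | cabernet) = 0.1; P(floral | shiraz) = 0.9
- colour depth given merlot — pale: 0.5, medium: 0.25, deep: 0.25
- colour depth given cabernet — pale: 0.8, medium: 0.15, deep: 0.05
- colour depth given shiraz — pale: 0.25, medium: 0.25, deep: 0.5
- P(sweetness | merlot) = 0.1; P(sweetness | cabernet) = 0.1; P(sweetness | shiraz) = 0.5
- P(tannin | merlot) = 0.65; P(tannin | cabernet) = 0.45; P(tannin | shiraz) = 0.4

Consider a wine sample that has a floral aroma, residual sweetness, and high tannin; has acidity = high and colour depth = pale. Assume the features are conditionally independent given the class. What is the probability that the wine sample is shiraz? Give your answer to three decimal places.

merlot: 0.1 × 0.2 × 0.45 × 0.5 × 0.1 × 0.65 = 0.0002925
cabernet: 0.4 × 0.35 × 0.1 × 0.8 × 0.1 × 0.45 = 0.000504
shiraz: 0.5 × 0.1 × 0.9 × 0.25 × 0.5 × 0.4 = 0.00225
P(shiraz | x) = 0.00225 / 0.0030465 ≈ 0.739

0.739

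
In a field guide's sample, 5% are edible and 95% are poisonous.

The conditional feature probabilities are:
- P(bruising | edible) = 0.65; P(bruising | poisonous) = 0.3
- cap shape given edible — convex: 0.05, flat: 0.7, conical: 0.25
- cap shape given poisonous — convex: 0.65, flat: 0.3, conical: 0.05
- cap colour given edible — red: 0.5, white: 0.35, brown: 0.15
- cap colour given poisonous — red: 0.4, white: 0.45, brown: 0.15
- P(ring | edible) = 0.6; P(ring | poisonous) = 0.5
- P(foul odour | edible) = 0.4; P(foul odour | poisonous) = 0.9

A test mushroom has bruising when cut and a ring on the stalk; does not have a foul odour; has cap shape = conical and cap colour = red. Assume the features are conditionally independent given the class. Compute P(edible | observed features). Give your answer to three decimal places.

0.837

edible: 0.05 × 0.65 × 0.25 × 0.5 × 0.6 × (1−0.4) = 0.0014625
poisonous: 0.95 × 0.3 × 0.05 × 0.4 × 0.5 × (1−0.9) = 0.000285
P(edible | x) = 0.0014625 / 0.0017475 ≈ 0.837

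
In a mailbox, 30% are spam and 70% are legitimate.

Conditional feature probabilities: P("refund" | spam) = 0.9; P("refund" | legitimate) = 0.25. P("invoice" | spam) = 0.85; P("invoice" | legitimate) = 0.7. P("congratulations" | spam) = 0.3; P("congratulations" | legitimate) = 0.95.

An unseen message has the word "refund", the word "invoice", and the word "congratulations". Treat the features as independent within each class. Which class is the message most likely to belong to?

legitimate

spam: 0.3 × 0.9 × 0.85 × 0.3 = 0.06885
legitimate: 0.7 × 0.25 × 0.7 × 0.95 = 0.116375
Highest score → legitimate.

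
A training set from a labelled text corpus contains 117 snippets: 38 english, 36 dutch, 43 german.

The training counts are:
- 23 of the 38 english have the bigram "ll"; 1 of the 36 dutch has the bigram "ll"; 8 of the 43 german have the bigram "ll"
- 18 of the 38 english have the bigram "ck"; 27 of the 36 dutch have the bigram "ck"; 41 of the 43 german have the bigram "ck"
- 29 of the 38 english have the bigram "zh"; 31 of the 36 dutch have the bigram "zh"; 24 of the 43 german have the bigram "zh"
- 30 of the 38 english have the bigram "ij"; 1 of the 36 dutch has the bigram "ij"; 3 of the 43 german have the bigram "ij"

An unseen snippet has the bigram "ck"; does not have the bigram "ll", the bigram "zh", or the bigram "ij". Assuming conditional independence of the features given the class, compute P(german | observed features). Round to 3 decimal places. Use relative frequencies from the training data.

0.779

english: (38/117) × (15/38) × (18/38) × (9/38) × (8/38) ≈ 0.00302803
dutch: (36/117) × (35/36) × (27/36) × (5/36) × (35/36) ≈ 0.0302954
german: (43/117) × (35/43) × (41/43) × (19/43) × (40/43) ≈ 0.11724
P(german | x) = 0.11724 / 0.15056343 ≈ 0.779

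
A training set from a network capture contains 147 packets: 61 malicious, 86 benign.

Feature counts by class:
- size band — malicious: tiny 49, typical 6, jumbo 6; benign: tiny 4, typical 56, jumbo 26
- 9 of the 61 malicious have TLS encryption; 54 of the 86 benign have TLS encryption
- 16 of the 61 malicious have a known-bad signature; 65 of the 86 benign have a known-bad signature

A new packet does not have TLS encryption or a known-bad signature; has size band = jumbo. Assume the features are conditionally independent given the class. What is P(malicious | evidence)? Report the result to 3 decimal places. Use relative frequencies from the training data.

0.615

malicious: (61/147) × (6/61) × (52/61) × (45/61) ≈ 0.0256679
benign: (86/147) × (26/86) × (32/86) × (21/86) ≈ 0.0160705
P(malicious | x) = 0.0256679 / 0.0417384 ≈ 0.615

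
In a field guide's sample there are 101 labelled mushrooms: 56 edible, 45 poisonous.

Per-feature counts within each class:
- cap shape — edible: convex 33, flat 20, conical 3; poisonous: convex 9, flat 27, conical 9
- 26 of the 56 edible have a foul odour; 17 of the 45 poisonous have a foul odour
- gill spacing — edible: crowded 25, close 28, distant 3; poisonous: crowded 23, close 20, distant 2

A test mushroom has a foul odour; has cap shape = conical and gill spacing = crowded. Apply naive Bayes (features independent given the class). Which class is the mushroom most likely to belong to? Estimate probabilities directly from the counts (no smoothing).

edible: (56/101) × (3/56) × (26/56) × (25/56) ≈ 0.00615655
poisonous: (45/101) × (9/45) × (17/45) × (23/45) ≈ 0.0172057
Highest score → poisonous.

poisonous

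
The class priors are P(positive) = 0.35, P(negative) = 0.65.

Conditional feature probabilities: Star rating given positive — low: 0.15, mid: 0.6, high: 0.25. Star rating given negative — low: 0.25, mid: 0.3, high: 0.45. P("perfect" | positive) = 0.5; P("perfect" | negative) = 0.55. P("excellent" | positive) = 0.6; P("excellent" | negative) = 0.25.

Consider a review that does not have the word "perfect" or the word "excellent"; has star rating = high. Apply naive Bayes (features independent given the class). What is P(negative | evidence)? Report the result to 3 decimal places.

0.849

positive: 0.35 × 0.25 × (1−0.5) × (1−0.6) = 0.0175
negative: 0.65 × 0.45 × (1−0.55) × (1−0.25) = 0.09871875
P(negative | x) = 0.09871875 / 0.11621875 ≈ 0.849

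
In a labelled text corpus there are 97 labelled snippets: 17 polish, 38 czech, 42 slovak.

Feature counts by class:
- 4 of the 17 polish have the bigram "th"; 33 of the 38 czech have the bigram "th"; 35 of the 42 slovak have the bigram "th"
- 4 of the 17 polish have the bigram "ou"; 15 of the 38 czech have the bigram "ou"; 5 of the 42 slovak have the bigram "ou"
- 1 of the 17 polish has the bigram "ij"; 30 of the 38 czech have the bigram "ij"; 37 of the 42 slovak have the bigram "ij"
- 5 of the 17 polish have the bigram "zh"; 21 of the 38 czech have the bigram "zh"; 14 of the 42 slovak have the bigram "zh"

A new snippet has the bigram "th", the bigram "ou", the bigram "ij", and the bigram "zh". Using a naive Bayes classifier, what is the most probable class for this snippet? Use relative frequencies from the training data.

polish: (17/97) × (4/17) × (4/17) × (1/17) × (5/17) ≈ 0.000167869
czech: (38/97) × (33/38) × (15/38) × (30/38) × (21/38) ≈ 0.05859
slovak: (42/97) × (35/42) × (5/42) × (37/42) × (14/42) ≈ 0.0126139
Highest score → czech.

czech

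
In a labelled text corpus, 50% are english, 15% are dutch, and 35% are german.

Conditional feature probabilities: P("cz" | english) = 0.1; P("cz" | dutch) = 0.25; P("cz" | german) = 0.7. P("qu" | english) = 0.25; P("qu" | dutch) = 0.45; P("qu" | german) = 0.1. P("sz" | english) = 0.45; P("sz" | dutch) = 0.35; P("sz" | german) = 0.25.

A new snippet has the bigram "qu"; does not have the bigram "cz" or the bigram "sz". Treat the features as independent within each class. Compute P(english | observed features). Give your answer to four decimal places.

0.6027

english: 0.5 × (1−0.1) × 0.25 × (1−0.45) = 0.061875
dutch: 0.15 × (1−0.25) × 0.45 × (1−0.35) = 0.03290625
german: 0.35 × (1−0.7) × 0.1 × (1−0.25) = 0.007875
P(english | x) = 0.061875 / 0.10265625 ≈ 0.6027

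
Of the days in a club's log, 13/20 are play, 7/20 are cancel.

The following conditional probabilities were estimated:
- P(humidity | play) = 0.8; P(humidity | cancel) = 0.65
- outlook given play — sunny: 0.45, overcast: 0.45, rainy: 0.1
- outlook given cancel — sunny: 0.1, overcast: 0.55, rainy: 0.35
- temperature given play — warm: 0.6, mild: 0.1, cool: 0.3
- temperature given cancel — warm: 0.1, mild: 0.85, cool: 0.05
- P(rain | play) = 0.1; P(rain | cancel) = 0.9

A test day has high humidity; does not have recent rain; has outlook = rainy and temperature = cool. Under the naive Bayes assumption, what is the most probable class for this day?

play: 0.65 × 0.8 × 0.1 × 0.3 × (1−0.1) = 0.01404
cancel: 0.35 × 0.65 × 0.35 × 0.05 × (1−0.9) = 0.000398125
Highest score → play.

play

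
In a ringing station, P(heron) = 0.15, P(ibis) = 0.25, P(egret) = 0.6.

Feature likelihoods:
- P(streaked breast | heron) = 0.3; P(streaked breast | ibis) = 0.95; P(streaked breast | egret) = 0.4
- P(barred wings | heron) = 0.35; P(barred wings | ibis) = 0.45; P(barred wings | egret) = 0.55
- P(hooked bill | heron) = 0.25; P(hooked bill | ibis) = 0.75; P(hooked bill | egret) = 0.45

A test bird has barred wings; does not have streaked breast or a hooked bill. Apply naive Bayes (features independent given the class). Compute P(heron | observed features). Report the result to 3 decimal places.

heron: 0.15 × (1−0.3) × 0.35 × (1−0.25) = 0.0275625
ibis: 0.25 × (1−0.95) × 0.45 × (1−0.75) = 0.00140625
egret: 0.6 × (1−0.4) × 0.55 × (1−0.45) = 0.1089
P(heron | x) = 0.0275625 / 0.13786875 ≈ 0.200

0.200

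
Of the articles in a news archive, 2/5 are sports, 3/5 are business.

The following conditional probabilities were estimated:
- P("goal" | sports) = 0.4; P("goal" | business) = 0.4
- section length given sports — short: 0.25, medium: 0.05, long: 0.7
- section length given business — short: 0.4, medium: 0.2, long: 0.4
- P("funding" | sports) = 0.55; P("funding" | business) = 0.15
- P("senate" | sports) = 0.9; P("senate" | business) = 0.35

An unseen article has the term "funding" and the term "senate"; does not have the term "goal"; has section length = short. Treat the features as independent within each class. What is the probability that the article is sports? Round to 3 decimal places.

sports: 0.4 × (1−0.4) × 0.25 × 0.55 × 0.9 = 0.0297
business: 0.6 × (1−0.4) × 0.4 × 0.15 × 0.35 = 0.00756
P(sports | x) = 0.0297 / 0.03726 ≈ 0.797

0.797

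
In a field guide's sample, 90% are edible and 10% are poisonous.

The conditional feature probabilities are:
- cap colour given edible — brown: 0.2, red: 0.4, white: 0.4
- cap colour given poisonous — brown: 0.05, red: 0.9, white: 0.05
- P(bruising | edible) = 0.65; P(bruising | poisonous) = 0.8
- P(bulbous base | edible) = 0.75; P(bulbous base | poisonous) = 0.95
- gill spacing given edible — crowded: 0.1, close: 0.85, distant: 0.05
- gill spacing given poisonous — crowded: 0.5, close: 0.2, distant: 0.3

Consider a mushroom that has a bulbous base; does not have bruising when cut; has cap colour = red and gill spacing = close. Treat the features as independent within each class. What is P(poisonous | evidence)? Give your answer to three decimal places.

edible: 0.9 × 0.4 × (1−0.65) × 0.75 × 0.85 = 0.080325
poisonous: 0.1 × 0.9 × (1−0.8) × 0.95 × 0.2 = 0.00342
P(poisonous | x) = 0.00342 / 0.083745 ≈ 0.041

0.041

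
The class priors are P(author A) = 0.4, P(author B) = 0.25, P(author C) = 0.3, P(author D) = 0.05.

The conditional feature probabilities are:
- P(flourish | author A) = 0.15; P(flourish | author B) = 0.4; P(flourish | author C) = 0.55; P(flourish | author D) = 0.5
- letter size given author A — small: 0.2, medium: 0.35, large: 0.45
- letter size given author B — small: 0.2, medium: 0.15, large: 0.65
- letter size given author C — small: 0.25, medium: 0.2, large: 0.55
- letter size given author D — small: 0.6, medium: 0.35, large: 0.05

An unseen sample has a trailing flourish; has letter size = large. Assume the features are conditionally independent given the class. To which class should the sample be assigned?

author C

author A: 0.4 × 0.15 × 0.45 = 0.027
author B: 0.25 × 0.4 × 0.65 = 0.065
author C: 0.3 × 0.55 × 0.55 = 0.09075
author D: 0.05 × 0.5 × 0.05 = 0.00125
Highest score → author C.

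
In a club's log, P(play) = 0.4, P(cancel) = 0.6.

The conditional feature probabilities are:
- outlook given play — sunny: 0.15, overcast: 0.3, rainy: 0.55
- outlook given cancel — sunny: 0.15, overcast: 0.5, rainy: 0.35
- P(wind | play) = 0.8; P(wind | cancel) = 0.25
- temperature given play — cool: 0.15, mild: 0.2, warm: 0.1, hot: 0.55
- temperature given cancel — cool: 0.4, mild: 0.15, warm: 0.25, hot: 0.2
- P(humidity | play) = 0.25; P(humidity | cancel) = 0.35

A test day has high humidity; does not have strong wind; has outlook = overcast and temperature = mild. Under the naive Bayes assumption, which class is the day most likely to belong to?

cancel

play: 0.4 × 0.3 × (1−0.8) × 0.2 × 0.25 = 0.0012
cancel: 0.6 × 0.5 × (1−0.25) × 0.15 × 0.35 = 0.0118125
Highest score → cancel.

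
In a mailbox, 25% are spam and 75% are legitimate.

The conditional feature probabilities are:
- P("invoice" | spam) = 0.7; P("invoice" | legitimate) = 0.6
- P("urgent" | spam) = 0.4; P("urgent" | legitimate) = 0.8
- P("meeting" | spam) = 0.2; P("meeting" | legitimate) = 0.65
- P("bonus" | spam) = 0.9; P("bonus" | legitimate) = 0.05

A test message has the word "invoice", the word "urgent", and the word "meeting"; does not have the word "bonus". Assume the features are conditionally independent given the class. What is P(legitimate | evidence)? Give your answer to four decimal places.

0.9937

spam: 0.25 × 0.7 × 0.4 × 0.2 × (1−0.9) = 0.0014
legitimate: 0.75 × 0.6 × 0.8 × 0.65 × (1−0.05) = 0.2223
P(legitimate | x) = 0.2223 / 0.2237 ≈ 0.9937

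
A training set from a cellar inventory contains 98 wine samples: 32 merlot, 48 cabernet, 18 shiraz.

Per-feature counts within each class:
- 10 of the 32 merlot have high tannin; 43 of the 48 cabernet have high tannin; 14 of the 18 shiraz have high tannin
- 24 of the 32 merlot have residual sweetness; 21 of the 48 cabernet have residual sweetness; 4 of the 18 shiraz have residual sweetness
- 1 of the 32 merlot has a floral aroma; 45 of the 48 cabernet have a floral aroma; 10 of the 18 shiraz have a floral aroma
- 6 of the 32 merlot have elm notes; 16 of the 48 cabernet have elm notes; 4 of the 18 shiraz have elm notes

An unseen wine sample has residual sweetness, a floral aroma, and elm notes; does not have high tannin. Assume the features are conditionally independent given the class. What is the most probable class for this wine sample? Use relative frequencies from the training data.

cabernet

merlot: (32/98) × (22/32) × (24/32) × (1/32) × (6/32) ≈ 0.000986527
cabernet: (48/98) × (5/48) × (21/48) × (45/48) × (16/48) ≈ 0.00697545
shiraz: (18/98) × (4/18) × (4/18) × (10/18) × (4/18) ≈ 0.00111979
Highest score → cabernet.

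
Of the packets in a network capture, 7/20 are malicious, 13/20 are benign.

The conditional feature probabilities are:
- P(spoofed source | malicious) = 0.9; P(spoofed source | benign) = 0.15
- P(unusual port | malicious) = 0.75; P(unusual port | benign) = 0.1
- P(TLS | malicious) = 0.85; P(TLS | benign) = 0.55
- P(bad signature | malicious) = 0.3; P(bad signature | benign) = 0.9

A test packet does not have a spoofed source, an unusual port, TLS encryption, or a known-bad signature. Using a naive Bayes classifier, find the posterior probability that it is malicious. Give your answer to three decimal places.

malicious: 0.35 × (1−0.9) × (1−0.75) × (1−0.85) × (1−0.3) = 0.00091875
benign: 0.65 × (1−0.15) × (1−0.1) × (1−0.55) × (1−0.9) = 0.02237625
P(malicious | x) = 0.00091875 / 0.023295 ≈ 0.039

0.039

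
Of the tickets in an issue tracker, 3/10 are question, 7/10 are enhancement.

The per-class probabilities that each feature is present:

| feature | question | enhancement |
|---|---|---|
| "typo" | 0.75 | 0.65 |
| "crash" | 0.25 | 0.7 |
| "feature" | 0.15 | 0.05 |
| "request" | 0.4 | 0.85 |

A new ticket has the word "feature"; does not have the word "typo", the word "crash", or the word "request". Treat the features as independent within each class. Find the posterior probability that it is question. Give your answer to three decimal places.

question: 0.3 × (1−0.75) × (1−0.25) × 0.15 × (1−0.4) = 0.0050625
enhancement: 0.7 × (1−0.65) × (1−0.7) × 0.05 × (1−0.85) = 0.00055125
P(question | x) = 0.0050625 / 0.00561375 ≈ 0.902

0.902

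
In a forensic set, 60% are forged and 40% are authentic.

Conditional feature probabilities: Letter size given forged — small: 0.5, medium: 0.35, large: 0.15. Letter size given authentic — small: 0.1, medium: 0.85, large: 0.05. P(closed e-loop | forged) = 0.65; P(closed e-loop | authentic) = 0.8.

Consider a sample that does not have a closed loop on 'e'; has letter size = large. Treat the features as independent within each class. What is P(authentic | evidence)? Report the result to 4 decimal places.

0.1127

forged: 0.6 × 0.15 × (1−0.65) = 0.0315
authentic: 0.4 × 0.05 × (1−0.8) = 0.004
P(authentic | x) = 0.004 / 0.0355 ≈ 0.1127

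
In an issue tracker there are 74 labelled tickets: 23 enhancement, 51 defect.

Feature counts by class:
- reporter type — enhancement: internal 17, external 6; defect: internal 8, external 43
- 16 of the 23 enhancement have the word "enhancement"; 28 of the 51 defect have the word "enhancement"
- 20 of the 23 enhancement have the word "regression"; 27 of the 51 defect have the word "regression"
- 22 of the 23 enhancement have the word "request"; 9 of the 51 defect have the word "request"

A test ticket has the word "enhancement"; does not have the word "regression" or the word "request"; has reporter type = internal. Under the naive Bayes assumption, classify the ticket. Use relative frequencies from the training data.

defect

enhancement: (23/74) × (17/23) × (16/23) × (3/23) × (1/23) ≈ 0.000906306
defect: (51/74) × (8/51) × (28/51) × (24/51) × (42/51) ≈ 0.023002
Highest score → defect.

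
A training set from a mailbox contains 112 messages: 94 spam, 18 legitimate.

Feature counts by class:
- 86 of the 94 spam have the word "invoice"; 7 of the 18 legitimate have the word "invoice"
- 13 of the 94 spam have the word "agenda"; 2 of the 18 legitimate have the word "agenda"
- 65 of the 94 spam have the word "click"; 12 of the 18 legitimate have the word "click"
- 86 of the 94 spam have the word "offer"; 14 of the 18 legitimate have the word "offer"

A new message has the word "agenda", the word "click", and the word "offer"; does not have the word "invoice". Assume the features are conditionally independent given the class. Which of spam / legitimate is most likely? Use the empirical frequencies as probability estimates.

spam: (94/112) × (8/94) × (13/94) × (65/94) × (86/94) ≈ 0.00624948
legitimate: (18/112) × (11/18) × (2/18) × (12/18) × (14/18) ≈ 0.00565844
Highest score → spam.

spam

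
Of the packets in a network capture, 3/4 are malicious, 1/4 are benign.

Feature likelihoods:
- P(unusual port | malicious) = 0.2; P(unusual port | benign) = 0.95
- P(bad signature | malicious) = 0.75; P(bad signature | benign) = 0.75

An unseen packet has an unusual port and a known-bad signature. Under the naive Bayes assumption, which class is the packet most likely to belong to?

benign

malicious: 0.75 × 0.2 × 0.75 = 0.1125
benign: 0.25 × 0.95 × 0.75 = 0.178125
Highest score → benign.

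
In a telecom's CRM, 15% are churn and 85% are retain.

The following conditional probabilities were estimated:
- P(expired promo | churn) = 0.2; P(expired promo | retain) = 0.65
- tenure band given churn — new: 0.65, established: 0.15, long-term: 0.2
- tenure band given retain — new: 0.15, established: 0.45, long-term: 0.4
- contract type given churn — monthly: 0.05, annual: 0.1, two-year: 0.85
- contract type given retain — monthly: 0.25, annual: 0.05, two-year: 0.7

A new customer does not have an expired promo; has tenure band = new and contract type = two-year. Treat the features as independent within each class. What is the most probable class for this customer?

churn

churn: 0.15 × (1−0.2) × 0.65 × 0.85 = 0.0663
retain: 0.85 × (1−0.65) × 0.15 × 0.7 = 0.0312375
Highest score → churn.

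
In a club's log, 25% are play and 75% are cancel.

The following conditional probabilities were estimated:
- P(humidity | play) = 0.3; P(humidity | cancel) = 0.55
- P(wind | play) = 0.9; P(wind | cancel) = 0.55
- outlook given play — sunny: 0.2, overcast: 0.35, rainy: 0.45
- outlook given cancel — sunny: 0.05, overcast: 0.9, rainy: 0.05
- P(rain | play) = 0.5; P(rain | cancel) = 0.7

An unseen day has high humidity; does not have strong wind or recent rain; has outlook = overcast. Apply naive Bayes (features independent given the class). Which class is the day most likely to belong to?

play: 0.25 × 0.3 × (1−0.9) × 0.35 × (1−0.5) = 0.0013125
cancel: 0.75 × 0.55 × (1−0.55) × 0.9 × (1−0.7) = 0.05011875
Highest score → cancel.

cancel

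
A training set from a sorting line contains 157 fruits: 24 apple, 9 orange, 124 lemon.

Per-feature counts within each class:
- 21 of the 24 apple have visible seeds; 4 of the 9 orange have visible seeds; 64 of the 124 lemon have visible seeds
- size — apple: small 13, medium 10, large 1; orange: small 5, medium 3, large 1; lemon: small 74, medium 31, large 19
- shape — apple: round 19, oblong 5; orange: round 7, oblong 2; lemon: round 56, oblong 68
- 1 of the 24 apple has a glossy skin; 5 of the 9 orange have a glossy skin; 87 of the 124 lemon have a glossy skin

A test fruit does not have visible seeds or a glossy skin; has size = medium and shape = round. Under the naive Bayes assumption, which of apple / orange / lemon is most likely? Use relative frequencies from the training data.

apple: (24/157) × (3/24) × (10/24) × (19/24) × (23/24) ≈ 0.00604045
orange: (9/157) × (5/9) × (3/9) × (7/9) × (4/9) ≈ 0.00366963
lemon: (124/157) × (60/124) × (31/124) × (56/124) × (37/124) ≈ 0.0128747
Highest score → lemon.

lemon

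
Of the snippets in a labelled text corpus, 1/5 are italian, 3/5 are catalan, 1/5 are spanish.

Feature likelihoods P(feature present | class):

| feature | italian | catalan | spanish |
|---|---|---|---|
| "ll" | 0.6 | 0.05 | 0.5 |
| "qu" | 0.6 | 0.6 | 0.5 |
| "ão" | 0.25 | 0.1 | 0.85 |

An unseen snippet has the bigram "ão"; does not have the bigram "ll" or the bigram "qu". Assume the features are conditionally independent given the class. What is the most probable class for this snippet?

spanish

italian: 0.2 × (1−0.6) × (1−0.6) × 0.25 = 0.008
catalan: 0.6 × (1−0.05) × (1−0.6) × 0.1 = 0.0228
spanish: 0.2 × (1−0.5) × (1−0.5) × 0.85 = 0.0425
Highest score → spanish.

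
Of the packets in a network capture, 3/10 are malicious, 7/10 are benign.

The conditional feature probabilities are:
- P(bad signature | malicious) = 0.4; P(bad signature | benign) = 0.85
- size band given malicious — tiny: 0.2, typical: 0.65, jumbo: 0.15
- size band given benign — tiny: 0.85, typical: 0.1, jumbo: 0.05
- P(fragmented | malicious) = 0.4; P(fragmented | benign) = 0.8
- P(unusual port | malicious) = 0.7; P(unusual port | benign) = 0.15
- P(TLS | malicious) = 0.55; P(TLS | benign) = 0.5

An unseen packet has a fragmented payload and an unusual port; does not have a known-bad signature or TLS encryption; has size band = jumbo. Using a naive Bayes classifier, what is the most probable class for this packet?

malicious

malicious: 0.3 × (1−0.4) × 0.15 × 0.4 × 0.7 × (1−0.55) = 0.003402
benign: 0.7 × (1−0.85) × 0.05 × 0.8 × 0.15 × (1−0.5) = 0.000315
Highest score → malicious.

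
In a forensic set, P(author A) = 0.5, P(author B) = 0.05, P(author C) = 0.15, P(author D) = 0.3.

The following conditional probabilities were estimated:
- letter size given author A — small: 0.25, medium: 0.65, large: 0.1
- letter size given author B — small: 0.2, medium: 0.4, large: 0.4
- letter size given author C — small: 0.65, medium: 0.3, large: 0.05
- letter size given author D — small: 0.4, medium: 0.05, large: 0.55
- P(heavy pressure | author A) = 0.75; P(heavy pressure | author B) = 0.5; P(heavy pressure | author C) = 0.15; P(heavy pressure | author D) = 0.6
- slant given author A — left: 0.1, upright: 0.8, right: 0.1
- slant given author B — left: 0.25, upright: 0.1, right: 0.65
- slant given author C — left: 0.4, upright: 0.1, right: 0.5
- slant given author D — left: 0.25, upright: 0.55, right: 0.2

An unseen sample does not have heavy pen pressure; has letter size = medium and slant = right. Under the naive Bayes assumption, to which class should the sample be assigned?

author A: 0.5 × 0.65 × (1−0.75) × 0.1 = 0.008125
author B: 0.05 × 0.4 × (1−0.5) × 0.65 = 0.0065
author C: 0.15 × 0.3 × (1−0.15) × 0.5 = 0.019125
author D: 0.3 × 0.05 × (1−0.6) × 0.2 = 0.0012
Highest score → author C.

author C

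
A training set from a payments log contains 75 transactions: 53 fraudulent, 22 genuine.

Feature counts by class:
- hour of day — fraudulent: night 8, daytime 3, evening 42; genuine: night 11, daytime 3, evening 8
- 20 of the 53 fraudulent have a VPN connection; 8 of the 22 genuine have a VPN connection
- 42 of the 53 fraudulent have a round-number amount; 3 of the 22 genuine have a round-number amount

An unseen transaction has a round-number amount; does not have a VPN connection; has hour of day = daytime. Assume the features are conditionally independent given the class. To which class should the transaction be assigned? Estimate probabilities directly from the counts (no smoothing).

fraudulent

fraudulent: (53/75) × (3/53) × (33/53) × (42/53) ≈ 0.0197366
genuine: (22/75) × (3/22) × (14/22) × (3/22) ≈ 0.00347107
Highest score → fraudulent.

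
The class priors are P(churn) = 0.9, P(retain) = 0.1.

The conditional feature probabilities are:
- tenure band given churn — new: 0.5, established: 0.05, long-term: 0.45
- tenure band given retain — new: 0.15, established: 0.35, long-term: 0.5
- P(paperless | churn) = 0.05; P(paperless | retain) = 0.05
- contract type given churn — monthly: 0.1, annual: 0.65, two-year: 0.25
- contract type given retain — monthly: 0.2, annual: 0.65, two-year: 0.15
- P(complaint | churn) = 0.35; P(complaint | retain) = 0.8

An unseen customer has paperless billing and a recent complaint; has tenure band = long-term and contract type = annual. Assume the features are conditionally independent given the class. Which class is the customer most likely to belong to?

churn

churn: 0.9 × 0.45 × 0.05 × 0.65 × 0.35 = 0.004606875
retain: 0.1 × 0.5 × 0.05 × 0.65 × 0.8 = 0.0013
Highest score → churn.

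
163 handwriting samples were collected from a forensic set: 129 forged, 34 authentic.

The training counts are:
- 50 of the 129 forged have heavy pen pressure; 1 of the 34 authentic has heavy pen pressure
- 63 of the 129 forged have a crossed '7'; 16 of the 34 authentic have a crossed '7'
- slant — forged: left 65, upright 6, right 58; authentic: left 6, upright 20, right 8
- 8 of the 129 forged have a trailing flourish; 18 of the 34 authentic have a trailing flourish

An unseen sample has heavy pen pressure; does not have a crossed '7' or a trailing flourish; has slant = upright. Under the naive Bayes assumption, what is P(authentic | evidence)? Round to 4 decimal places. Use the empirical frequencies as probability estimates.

0.1161

forged: (129/163) × (50/129) × (66/129) × (6/129) × (121/129) ≈ 0.0068469
authentic: (34/163) × (1/34) × (18/34) × (20/34) × (16/34) ≈ 0.00089908
P(authentic | x) = 0.00089908 / 0.00774598 ≈ 0.1161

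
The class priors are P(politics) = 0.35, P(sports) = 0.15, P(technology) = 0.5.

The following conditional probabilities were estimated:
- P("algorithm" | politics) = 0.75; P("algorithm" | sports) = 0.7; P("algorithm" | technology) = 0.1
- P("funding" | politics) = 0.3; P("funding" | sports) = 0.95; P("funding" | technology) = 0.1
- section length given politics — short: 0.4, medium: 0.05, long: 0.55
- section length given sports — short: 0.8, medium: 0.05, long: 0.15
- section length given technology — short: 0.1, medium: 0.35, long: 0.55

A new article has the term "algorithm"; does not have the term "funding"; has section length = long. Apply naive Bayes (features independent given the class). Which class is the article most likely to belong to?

politics

politics: 0.35 × 0.75 × (1−0.3) × 0.55 = 0.1010625
sports: 0.15 × 0.7 × (1−0.95) × 0.15 = 0.0007875
technology: 0.5 × 0.1 × (1−0.1) × 0.55 = 0.02475
Highest score → politics.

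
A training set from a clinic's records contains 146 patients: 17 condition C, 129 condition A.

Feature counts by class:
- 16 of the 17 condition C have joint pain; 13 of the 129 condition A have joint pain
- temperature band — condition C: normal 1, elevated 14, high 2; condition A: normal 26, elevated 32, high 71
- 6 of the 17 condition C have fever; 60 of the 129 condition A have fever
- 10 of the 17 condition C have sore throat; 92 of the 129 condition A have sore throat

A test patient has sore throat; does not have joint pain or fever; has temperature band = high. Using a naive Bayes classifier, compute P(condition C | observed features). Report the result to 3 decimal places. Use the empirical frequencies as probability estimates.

0.002

condition C: (17/146) × (1/17) × (2/17) × (11/17) × (10/17) ≈ 0.000306707
condition A: (129/146) × (116/129) × (71/129) × (69/129) × (92/129) ≈ 0.166814
P(condition C | x) = 0.000306707 / 0.167120707 ≈ 0.002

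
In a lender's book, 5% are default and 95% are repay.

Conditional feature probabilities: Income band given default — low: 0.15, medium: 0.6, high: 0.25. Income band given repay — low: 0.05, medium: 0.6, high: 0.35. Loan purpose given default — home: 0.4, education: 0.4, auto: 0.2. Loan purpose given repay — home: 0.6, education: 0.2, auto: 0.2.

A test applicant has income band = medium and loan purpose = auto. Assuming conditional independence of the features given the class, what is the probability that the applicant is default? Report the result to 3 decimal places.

default: 0.05 × 0.6 × 0.2 = 0.006
repay: 0.95 × 0.6 × 0.2 = 0.114
P(default | x) = 0.006 / 0.12 ≈ 0.050

0.050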